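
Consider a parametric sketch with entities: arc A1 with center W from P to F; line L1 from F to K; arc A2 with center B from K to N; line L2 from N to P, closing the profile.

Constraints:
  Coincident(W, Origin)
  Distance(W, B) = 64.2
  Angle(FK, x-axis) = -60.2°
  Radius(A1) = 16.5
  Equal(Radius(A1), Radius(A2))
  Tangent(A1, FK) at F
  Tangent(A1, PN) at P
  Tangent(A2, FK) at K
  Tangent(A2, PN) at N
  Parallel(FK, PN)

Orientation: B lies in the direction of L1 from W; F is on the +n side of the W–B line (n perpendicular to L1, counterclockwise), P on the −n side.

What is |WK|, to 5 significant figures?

66.286

The slot axis is L1's direction at -60.2°, so u = (cos -60.2°, sin -60.2°) = (0.49697, -0.86777) and n = (−sin -60.2°, cos -60.2°) = (0.86777, 0.49697). W is at the origin and B lies 64.2 along u from W, so B = 64.2·u = (31.906, -55.711). Tangency of A1 to both parallel lines with radius 16.5 puts F and P at W ± 16.5·n: F = (14.318, 8.2001), P = (-14.318, -8.2001). Equal radii place K and N the same way about B: K = B + 16.5·n = (46.224, -47.510), N = B − 16.5·n = (17.588, -63.911). Then |WK| = |K − W| = 66.286.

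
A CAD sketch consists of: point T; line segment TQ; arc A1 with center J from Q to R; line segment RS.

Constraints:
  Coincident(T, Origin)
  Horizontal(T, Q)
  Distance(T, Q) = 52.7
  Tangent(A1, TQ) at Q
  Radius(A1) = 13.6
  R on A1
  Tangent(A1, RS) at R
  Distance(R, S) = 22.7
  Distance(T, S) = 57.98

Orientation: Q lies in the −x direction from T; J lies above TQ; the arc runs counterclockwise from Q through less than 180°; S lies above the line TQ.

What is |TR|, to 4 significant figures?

42.48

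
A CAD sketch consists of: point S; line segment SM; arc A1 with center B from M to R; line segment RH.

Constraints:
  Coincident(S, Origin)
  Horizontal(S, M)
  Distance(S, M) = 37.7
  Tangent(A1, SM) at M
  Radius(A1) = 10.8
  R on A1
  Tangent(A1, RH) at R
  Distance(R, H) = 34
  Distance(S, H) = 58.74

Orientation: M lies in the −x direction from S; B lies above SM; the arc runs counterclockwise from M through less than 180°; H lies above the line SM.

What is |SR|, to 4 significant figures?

30.45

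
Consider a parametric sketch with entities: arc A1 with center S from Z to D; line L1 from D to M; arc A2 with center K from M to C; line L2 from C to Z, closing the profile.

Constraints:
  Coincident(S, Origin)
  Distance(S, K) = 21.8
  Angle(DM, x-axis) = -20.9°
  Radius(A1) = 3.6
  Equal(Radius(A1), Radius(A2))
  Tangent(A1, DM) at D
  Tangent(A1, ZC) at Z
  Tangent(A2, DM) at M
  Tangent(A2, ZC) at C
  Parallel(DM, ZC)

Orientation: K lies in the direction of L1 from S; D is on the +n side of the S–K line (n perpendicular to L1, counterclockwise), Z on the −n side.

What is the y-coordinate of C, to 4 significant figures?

-11.14

The slot axis is L1's direction at -20.9°, so u = (cos -20.9°, sin -20.9°) = (0.9342, -0.3567) and n = (−sin -20.9°, cos -20.9°) = (0.3567, 0.9342). S is at the origin and K lies 21.8 along u from S, so K = 21.8·u = (20.37, -7.777). Tangency of A1 to both parallel lines with radius 3.6 puts D and Z at S ± 3.6·n: D = (1.284, 3.363), Z = (-1.284, -3.363). Equal radii place M and C the same way about K: M = K + 3.6·n = (21.65, -4.414), C = K − 3.6·n = (19.08, -11.14). So C.y = -11.14.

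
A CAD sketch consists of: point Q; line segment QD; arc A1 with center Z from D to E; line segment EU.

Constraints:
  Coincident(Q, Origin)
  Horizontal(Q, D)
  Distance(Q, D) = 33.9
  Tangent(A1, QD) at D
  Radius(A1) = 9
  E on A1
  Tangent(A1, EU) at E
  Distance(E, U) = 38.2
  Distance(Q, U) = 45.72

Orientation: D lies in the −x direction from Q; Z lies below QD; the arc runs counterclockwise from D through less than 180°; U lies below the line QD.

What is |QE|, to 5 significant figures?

43.254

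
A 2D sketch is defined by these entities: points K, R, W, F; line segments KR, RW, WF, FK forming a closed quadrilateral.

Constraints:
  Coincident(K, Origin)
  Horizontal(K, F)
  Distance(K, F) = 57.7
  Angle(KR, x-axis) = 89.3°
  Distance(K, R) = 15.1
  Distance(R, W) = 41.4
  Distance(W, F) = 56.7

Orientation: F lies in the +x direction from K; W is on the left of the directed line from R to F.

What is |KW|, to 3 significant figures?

54.1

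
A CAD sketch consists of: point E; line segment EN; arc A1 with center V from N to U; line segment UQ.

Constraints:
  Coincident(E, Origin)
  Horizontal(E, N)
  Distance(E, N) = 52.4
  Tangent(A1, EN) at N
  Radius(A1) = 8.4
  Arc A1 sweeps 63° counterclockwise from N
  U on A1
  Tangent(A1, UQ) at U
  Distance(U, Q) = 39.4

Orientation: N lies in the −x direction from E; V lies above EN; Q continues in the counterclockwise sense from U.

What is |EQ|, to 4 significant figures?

48.02

E is at the origin; E and N share the same y with |EN| = 52.4 and N on the −x side, so N = (-52.40, 0.000). Tangency of A1 to EN means the radius VN is perpendicular to EN, so V = N + (0, 8.4) = (-52.40, 8.400). On A1, N sits at bearing -90° from V; a 63° counterclockwise sweep puts U at bearing -27°, so U = V + 8.4·(cos -27°, sin -27°) = (-44.92, 4.586). A1 meets UQ tangentially, so VU is at right angles to UQ, so UQ runs along (−sin -27°, cos -27°); with |UQ| = 39.4, Q = (-27.03, 39.69). Then |EQ| = |Q − E| = 48.02.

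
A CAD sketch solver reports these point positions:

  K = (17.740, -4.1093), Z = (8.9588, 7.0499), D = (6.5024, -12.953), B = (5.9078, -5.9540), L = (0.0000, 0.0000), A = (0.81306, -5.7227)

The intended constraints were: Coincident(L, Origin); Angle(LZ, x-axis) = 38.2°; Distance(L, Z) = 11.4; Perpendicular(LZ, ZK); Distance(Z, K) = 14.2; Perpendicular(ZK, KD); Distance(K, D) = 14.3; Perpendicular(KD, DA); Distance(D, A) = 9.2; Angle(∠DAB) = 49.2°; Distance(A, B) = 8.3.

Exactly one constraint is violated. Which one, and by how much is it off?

Distance(A, B) = 8.3 — off by 3.20.

L = (0.00, 0.00) ✓; LZ at 38.20° ✓; |LZ| = 11.40 ✓; ∠(LZ, ZK) = 90.00° ✓; |ZK| = 14.20 ✓; ∠(ZK, KD) = 90.00° ✓; |KD| = 14.30 ✓; ∠(KD, DA) = 90.00° ✓; |DA| = 9.200 ✓; ∠DAB = 49.20° ✓; |AB| = 5.100 ✗.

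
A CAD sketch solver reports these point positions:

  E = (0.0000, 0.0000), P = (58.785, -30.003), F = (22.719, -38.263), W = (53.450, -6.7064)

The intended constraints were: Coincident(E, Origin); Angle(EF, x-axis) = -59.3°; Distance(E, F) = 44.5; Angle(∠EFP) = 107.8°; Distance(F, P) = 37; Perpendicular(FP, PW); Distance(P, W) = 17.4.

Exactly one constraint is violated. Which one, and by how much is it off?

Distance(P, W) = 17.4 — off by 6.50.

E = (0.00, 0.00) ✓; EF at -59.30° ✓; |EF| = 44.50 ✓; ∠EFP = 107.8° ✓; |FP| = 37.00 ✓; ∠(FP, PW) = 90.00° ✓; |PW| = 23.90 ✗.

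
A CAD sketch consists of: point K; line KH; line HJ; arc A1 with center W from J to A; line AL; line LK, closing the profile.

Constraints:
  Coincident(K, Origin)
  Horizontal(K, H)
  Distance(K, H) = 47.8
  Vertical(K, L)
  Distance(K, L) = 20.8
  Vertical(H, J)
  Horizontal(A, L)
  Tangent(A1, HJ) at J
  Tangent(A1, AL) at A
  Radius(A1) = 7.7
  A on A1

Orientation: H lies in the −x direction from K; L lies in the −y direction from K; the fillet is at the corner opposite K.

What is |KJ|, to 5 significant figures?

49.563

K is at the origin; KH is horizontal with |KH| = 47.8 and H on the −x side, so H = (-47.800, 0.0000). K and L share the same x with |KL| = 20.8 and L on the −y side, so L = (0.0000, -20.800). The virtual corner opposite K is at (-47.800, -20.800). The tangent condition forces WJ to be normal to HJ and tangency of A1 to AL means the radius WA is perpendicular to AL, with radius 7.7, so the center W sits 7.7 in from both sides at W = (-40.100, -13.100). That places the tangent points at J = (-47.800, -13.100) on HJ and A = (-40.100, -20.800) on AL. Then |KJ| = |J − K| = 49.563.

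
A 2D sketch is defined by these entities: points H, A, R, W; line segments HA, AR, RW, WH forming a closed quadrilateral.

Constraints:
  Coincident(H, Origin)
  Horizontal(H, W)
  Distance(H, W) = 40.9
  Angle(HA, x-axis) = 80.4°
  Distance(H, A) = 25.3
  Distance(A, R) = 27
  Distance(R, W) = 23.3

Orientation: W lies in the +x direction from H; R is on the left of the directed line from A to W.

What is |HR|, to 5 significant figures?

37.428

Checks: |AR| = 27.00 ✓; |RW| = 23.30 ✓.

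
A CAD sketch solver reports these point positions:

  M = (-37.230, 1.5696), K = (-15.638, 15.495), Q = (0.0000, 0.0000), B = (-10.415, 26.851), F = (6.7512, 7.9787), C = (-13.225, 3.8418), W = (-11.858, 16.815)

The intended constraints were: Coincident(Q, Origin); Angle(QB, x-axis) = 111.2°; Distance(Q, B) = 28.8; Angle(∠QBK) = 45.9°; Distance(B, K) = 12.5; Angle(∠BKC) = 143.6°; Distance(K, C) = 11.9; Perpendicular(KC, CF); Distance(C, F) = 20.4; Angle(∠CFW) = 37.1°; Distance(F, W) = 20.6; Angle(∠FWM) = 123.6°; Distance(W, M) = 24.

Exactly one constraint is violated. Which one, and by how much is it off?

Distance(W, M) = 24 — off by 5.60.

Q = (0.00, 0.00) ✓; QB at 111.2° ✓; |QB| = 28.80 ✓; ∠QBK = 45.90° ✓; |BK| = 12.50 ✓; ∠BKC = 143.6° ✓; |KC| = 11.90 ✓; ∠(KC, CF) = 90.00° ✓; |CF| = 20.40 ✓; ∠CFW = 37.10° ✓; |FW| = 20.60 ✓; ∠FWM = 123.6° ✓; |WM| = 29.60 ✗.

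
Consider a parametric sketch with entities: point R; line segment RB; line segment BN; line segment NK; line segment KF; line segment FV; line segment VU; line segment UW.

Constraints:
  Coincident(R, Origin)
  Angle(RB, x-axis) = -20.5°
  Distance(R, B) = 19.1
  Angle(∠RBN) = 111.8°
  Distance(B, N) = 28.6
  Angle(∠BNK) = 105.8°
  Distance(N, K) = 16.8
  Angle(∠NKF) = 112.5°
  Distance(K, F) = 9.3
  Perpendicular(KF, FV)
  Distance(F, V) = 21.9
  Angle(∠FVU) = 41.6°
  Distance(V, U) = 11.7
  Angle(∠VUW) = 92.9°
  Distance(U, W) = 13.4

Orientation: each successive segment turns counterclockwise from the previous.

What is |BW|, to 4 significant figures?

29.90

∠FVU = 41.6° gives VU at 57.80° from the x-axis; with |VU| = 11.7, U = (28.90, 15.50). ∠VUW = 92.9° gives UW at 144.9° from the x-axis; with |UW| = 13.4, W = (17.93, 23.21). Then |BW| = |W − B| = 29.90.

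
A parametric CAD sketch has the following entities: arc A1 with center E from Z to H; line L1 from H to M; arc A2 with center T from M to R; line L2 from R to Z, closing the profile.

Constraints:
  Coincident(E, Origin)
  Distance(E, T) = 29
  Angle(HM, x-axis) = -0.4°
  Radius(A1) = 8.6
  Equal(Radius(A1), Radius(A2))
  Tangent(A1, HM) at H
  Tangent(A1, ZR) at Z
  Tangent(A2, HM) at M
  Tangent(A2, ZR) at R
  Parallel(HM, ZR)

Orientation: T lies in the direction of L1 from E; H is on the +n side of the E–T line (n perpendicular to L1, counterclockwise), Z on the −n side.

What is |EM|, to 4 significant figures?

30.25

The slot axis is L1's direction at -0.4°, so u = (cos -0.4°, sin -0.4°) = (1.000, -0.006981) and n = (−sin -0.4°, cos -0.4°) = (0.006981, 1.000). E is at the origin and T lies 29.0 along u from E, so T = 29.0·u = (29.00, -0.2025). Tangency of A1 to both parallel lines with radius 8.6 puts H and Z at E ± 8.6·n: H = (0.06004, 8.600), Z = (-0.06004, -8.600). Equal radii place M and R the same way about T: M = T + 8.6·n = (29.06, 8.397), R = T − 8.6·n = (28.94, -8.802). Then |EM| = |M − E| = 30.25.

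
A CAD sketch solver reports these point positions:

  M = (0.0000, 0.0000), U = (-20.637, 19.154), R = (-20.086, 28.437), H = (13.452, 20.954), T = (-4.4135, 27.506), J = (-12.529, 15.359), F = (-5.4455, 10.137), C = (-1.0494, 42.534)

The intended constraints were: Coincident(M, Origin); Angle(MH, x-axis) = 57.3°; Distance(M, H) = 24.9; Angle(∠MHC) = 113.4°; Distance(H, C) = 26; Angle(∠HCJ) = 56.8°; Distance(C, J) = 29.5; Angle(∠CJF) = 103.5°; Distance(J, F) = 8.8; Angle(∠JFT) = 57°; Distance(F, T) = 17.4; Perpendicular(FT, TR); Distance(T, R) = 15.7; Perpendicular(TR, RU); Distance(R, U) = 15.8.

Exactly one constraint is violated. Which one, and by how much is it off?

Distance(R, U) = 15.8 — off by 6.50.

M = (0.00, 0.00) ✓; MH at 57.30° ✓; |MH| = 24.90 ✓; ∠MHC = 113.4° ✓; |HC| = 26.00 ✓; ∠HCJ = 56.80° ✓; |CJ| = 29.50 ✓; ∠CJF = 103.5° ✓; |JF| = 8.800 ✓; ∠JFT = 57.00° ✓; |FT| = 17.40 ✓; ∠(FT, TR) = 90.00° ✓; |TR| = 15.70 ✓; ∠(TR, RU) = 90.00° ✓; |RU| = 9.299 ✗.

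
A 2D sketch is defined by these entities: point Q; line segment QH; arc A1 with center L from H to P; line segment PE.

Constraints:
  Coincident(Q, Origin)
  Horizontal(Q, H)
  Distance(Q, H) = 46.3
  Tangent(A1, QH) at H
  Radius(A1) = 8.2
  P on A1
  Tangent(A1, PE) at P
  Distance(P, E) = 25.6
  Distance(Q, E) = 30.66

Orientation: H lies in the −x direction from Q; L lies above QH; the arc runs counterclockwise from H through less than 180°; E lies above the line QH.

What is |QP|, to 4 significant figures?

40.51

Q is at the origin; Q and H share the same y with |QH| = 46.3 and H on the −x side, so H = (-46.30, 0.000). A1 meets QH tangentially, so LH is at right angles to QH, so L = H + (0, 8.2) = (-46.30, 8.200). Since LP ⟂ PE (tangency), |LE| = √(8.2² + 25.6²) = 26.88 regardless of where P sits on A1. So E lies on both circle(Q, 30.66) and circle(L, 26.88); the above-QH intersection is E = (-22.54, 20.78). P is the foot of the tangent from E: P = (-40.43, 2.469).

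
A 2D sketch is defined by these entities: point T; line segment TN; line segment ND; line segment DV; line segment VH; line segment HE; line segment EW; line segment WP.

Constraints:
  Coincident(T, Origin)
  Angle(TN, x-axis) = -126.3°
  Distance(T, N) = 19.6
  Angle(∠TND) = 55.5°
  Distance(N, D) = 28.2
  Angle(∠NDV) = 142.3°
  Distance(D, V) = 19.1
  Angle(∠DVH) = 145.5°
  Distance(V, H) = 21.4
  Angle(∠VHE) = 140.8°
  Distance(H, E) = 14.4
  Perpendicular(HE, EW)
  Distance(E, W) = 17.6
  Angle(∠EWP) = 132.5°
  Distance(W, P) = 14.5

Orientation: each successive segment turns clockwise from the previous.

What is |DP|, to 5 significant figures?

26.039

T is at the origin; TN runs at -126.3° with length 19.6, so N = (-11.603, -15.796). ∠TND = 55.5° gives ND at 109.20° from the x-axis; with |ND| = 28.2, D = (-20.877, 10.835). ∠NDV = 142.3° gives DV at 71.500° from the x-axis; with |DV| = 19.1, V = (-14.817, 28.948). ∠DVH = 145.5° gives VH at 37.000° from the x-axis; with |VH| = 21.4, H = (2.2738, 41.827). ∠VHE = 140.8° gives HE at -2.2000° from the x-axis; with |HE| = 14.4, E = (16.663, 41.274). The perpendicularity gives EW at right angles to HE, so EW runs at -92.200°; with |EW| = 17.6, W = (15.988, 23.687). ∠EWP = 132.5° gives WP at -139.70° from the x-axis; with |WP| = 14.5, P = (4.9289, 14.309). Then |DP| = |P − D| = 26.039.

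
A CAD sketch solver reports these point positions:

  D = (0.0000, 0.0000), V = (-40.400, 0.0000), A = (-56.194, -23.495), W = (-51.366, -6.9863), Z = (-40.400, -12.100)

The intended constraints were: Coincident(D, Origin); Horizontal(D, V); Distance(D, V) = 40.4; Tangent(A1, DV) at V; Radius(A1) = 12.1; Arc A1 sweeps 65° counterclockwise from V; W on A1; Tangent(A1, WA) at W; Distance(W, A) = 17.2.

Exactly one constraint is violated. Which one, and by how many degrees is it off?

Tangent(A1, WA) at W — off by 8.70°.

D = (0.00, 0.00) ✓; D.y = 0.00, V.y = 0.00 ✓; |DV| = 40.40 ✓; ∠(ZV, VD) = 90.00° ✓; |ZV| = 12.10 ✓; bearing(Z→W) − bearing(Z→V) = 65.00° ✓; |ZW| = 12.10 ✓; ∠(ZW, WA) = 81.30° ✗; |WA| = 17.20 ✓.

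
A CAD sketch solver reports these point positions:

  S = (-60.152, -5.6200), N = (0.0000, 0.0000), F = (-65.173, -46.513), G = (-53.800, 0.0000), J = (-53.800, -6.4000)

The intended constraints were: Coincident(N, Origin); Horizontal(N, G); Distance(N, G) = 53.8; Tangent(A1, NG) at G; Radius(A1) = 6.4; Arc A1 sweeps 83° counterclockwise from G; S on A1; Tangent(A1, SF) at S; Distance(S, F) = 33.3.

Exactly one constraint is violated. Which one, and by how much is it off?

Distance(S, F) = 33.3 — off by 7.90.

N = (0.00, 0.00) ✓; N.y = 0.00, G.y = 0.00 ✓; |NG| = 53.80 ✓; ∠(JG, GN) = 90.00° ✓; |JG| = 6.400 ✓; bearing(J→S) − bearing(J→G) = 83.00° ✓; |JS| = 6.400 ✓; ∠(JS, SF) = 90.00° ✓; |SF| = 41.20 ✗.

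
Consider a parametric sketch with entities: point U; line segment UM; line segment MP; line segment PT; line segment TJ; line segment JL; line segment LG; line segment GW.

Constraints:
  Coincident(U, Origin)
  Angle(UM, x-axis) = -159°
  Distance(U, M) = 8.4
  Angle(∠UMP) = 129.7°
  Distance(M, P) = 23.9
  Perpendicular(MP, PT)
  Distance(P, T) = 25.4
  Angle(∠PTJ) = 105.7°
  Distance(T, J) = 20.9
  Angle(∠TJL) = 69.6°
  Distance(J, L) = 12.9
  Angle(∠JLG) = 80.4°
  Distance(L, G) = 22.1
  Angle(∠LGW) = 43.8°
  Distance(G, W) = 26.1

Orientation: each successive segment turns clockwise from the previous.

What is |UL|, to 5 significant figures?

15.551

∠PTJ = 105.7° gives TJ at -13.600° from the x-axis; with |TJ| = 20.9, J = (4.0598, 25.922). ∠TJL = 69.6° gives JL at -124.00° from the x-axis; with |JL| = 12.9, L = (-3.1538, 15.227). Then |UL| = |L − U| = 15.551.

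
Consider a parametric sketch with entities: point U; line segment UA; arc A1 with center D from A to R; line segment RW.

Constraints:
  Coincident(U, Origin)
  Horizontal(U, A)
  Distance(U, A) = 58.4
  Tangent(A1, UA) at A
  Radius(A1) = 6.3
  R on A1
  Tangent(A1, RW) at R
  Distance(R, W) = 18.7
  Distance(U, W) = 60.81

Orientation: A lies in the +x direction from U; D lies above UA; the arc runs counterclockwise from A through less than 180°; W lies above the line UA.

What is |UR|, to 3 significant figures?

64.6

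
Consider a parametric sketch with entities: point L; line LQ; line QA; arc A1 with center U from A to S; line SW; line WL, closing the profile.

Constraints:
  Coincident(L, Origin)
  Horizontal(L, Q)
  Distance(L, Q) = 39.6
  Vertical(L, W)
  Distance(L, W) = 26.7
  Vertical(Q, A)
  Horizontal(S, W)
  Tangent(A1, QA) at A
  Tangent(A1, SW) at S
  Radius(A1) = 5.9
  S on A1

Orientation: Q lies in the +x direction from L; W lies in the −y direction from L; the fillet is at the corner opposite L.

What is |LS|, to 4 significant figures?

43.00

L is at the origin; LQ is horizontal with |LQ| = 39.6 and Q on the +x side, so Q = (39.60, 0.000). L and W share the same x with |LW| = 26.7 and W on the −y side, so W = (0.000, -26.70). The virtual corner opposite L is at (39.60, -26.70). Tangency of A1 to QA means the radius UA is perpendicular to QA and the tangent condition forces US to be normal to SW, with radius 5.9, so the center U sits 5.9 in from both sides at U = (33.70, -20.80). That places the tangent points at A = (39.60, -20.80) on QA and S = (33.70, -26.70) on SW. Then |LS| = |S − L| = 43.00.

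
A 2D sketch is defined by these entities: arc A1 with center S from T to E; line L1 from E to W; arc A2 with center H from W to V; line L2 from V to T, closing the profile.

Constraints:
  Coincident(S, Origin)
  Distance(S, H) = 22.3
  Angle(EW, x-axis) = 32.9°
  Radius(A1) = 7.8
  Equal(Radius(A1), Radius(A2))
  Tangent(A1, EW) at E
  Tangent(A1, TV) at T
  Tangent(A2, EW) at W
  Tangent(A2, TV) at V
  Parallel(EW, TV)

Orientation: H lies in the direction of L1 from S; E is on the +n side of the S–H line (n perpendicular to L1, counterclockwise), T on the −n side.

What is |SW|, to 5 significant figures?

23.625

The slot axis is L1's direction at 32.9°, so u = (cos 32.9°, sin 32.9°) = (0.83962, 0.54317) and n = (−sin 32.9°, cos 32.9°) = (-0.54317, 0.83962). S is at the origin and H lies 22.3 along u from S, so H = 22.3·u = (18.724, 12.113). Tangency of A1 to both parallel lines with radius 7.8 puts E and T at S ± 7.8·n: E = (-4.2368, 6.5490), T = (4.2368, -6.5490). Equal radii place W and V the same way about H: W = H + 7.8·n = (14.487, 18.662), V = H − 7.8·n = (22.960, 5.5638). Then |SW| = |W − S| = 23.625.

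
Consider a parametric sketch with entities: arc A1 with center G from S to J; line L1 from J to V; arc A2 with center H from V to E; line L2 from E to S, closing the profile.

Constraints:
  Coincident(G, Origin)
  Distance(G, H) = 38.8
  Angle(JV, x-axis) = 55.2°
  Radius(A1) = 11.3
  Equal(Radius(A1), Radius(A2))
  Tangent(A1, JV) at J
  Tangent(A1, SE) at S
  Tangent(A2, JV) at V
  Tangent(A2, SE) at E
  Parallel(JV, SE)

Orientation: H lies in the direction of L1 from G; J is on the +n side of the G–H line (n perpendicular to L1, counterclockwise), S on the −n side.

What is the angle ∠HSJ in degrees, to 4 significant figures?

73.76°

The slot axis is L1's direction at 55.2°, so u = (cos 55.2°, sin 55.2°) = (0.5707, 0.8211) and n = (−sin 55.2°, cos 55.2°) = (-0.8211, 0.5707). G is at the origin and H lies 38.8 along u from G, so H = 38.8·u = (22.14, 31.86). Tangency of A1 to both parallel lines with radius 11.3 puts J and S at G ± 11.3·n: J = (-9.279, 6.449), S = (9.279, -6.449). Then cos ∠HSJ = SH·SJ / (|SH||SJ|), giving 73.76°.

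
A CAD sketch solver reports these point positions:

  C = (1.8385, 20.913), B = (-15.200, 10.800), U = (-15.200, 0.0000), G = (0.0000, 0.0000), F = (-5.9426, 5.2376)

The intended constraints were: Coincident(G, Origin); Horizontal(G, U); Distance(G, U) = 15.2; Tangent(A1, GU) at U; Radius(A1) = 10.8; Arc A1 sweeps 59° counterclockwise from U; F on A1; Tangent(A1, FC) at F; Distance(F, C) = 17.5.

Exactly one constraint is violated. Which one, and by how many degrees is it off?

Tangent(A1, FC) at F — off by 4.60°.

G = (0.00, 0.00) ✓; G.y = 0.00, U.y = 0.00 ✓; |GU| = 15.20 ✓; ∠(BU, UG) = 90.00° ✓; |BU| = 10.80 ✓; bearing(B→F) − bearing(B→U) = 59.00° ✓; |BF| = 10.80 ✓; ∠(BF, FC) = 85.40° ✗; |FC| = 17.50 ✓.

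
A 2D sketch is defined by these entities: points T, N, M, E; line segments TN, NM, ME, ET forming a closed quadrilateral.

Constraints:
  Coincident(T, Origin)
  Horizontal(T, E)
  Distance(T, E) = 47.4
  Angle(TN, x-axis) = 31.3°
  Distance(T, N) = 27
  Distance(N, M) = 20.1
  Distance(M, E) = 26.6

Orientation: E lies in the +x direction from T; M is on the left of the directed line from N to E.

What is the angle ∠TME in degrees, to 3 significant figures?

74.3°

Checks: |NM| = 20.10 ✓; |ME| = 26.60 ✓.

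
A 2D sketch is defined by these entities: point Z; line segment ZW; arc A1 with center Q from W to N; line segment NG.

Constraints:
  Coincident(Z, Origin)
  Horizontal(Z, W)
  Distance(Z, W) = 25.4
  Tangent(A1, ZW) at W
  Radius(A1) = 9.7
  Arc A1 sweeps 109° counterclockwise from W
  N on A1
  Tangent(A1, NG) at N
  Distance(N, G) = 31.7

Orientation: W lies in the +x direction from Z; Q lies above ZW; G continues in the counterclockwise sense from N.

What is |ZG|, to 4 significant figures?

49.22

Z is at the origin; Z and W share the same y with |ZW| = 25.4 and W on the +x side, so W = (25.40, 0.000). Tangency of A1 to ZW means the radius QW is perpendicular to ZW, so Q = W + (0, 9.7) = (25.40, 9.700). On A1, W sits at bearing -90° from Q; a 109° counterclockwise sweep puts N at bearing 19°, so N = Q + 9.7·(cos 19°, sin 19°) = (34.57, 12.86). The tangent condition forces QN to be normal to NG, so NG runs along (−sin 19°, cos 19°); with |NG| = 31.7, G = (24.25, 42.83). Then |ZG| = |G − Z| = 49.22.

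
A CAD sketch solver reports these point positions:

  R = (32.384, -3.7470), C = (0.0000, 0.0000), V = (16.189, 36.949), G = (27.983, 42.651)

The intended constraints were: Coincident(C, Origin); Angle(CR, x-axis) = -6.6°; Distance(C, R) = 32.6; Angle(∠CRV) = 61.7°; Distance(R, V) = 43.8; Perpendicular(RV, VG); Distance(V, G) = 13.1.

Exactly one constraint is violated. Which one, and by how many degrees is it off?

Perpendicular(RV, VG) — off by 4.10°.

C = (0.00, 0.00) ✓; CR at -6.600° ✓; |CR| = 32.60 ✓; ∠CRV = 61.70° ✓; |RV| = 43.80 ✓; ∠(RV, VG) = 85.90° ✗; |VG| = 13.10 ✓.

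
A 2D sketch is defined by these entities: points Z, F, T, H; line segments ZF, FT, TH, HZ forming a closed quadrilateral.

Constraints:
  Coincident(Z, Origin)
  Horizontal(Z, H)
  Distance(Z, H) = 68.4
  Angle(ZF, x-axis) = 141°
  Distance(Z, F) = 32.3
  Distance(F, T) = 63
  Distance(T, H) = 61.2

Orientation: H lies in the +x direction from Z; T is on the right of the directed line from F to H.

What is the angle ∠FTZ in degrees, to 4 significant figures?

12.25°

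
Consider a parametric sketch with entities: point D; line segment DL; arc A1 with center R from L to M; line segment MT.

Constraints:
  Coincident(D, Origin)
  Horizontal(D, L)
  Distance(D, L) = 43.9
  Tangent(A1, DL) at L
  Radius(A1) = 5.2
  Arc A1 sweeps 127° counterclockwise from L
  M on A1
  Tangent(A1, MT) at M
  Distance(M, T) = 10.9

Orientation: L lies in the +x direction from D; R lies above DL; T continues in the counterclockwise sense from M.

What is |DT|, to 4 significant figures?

44.85

D is at the origin; D and L share the same y with |DL| = 43.9 and L on the +x side, so L = (43.90, 0.000). The tangent condition forces RL to be normal to DL, so R = L + (0, 5.2) = (43.90, 5.200). On A1, L sits at bearing -90° from R; a 127° counterclockwise sweep puts M at bearing 37°, so M = R + 5.2·(cos 37°, sin 37°) = (48.05, 8.329). The tangent condition forces RM to be normal to MT, so MT runs along (−sin 37°, cos 37°); with |MT| = 10.9, T = (41.49, 17.03). Then |DT| = |T − D| = 44.85.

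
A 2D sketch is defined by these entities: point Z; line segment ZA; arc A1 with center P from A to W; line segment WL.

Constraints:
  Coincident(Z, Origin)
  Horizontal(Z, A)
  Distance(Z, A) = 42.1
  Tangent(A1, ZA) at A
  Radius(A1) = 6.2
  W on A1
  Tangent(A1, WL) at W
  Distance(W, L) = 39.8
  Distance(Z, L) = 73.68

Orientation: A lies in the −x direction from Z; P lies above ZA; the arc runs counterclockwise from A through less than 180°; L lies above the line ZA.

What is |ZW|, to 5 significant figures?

38.375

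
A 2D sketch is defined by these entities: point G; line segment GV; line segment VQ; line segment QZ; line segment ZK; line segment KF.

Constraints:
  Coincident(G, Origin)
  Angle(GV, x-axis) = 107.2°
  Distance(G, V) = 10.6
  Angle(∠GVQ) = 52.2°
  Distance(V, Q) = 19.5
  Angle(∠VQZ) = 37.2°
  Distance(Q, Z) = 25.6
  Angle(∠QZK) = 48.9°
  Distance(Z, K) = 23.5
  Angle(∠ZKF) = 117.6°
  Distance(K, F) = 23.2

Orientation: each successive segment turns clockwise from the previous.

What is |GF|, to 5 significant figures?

29.962

G is at the origin; GV runs at 107.2° with length 10.6, so V = (-3.1345, 10.126). ∠GVQ = 52.2° gives VQ at -20.600° from the x-axis; with |VQ| = 19.5, Q = (15.119, 3.2650). ∠VQZ = 37.2° gives QZ at -163.40° from the x-axis; with |QZ| = 25.6, Z = (-9.4144, -4.0486). ∠QZK = 48.9° gives ZK at 65.500° from the x-axis; with |ZK| = 23.5, K = (0.33089, 17.336). ∠ZKF = 117.6° gives KF at 3.1000° from the x-axis; with |KF| = 23.2, F = (23.497, 18.590). Then |GF| = |F − G| = 29.962.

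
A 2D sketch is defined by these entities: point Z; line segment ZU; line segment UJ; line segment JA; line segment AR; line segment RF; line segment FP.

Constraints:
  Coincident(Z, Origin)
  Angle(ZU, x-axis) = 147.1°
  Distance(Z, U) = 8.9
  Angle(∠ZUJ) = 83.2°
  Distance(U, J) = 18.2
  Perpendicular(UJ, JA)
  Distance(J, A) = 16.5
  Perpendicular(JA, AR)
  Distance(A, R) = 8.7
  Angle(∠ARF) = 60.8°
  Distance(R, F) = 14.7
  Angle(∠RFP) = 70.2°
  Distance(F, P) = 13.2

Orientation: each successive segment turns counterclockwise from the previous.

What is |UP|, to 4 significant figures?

28.77

Z is at the origin; ZU runs at 147.1° with length 8.9, so U = (-7.473, 4.834). ∠ZUJ = 83.2° gives UJ at -116.1° from the x-axis; with |UJ| = 18.2, J = (-15.48, -11.51). The perpendicularity gives JA at right angles to UJ, so JA runs at -26.10°; with |JA| = 16.5, A = (-0.6621, -18.77). JA is perpendicular to AR, so AR runs at 63.90°; with |AR| = 8.7, R = (3.165, -10.96). ∠ARF = 60.8° gives RF at -176.9° from the x-axis; with |RF| = 14.7, F = (-11.51, -11.75). ∠RFP = 70.2° gives FP at -67.10° from the x-axis; with |FP| = 13.2, P = (-6.377, -23.91). Then |UP| = |P − U| = 28.77.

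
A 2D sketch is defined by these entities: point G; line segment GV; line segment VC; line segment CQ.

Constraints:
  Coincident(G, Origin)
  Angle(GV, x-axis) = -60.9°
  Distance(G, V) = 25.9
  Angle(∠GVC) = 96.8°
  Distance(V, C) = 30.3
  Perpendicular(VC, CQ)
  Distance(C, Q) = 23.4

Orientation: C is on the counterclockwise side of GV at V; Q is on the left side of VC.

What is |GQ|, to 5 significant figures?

33.447

G is at the origin; GV runs at -60.9° with length 25.9, so V = 25.9·(cos -60.9°, sin -60.9°) = (12.596, -22.631). ∠GVC = 96.8°, so VC runs at -60.9° + (180° − 96.8°) = 22.300° from the x-axis; with |VC| = 30.3, C = V + 30.3·(cos 22.300°, sin 22.300°) = (40.630, -11.133). VC ⟂ CQ; with |CQ| = 23.4 on the left of VC, Q = C + 23.4·(-0.37946, 0.92521) = (31.751, 10.517). Then |GQ| = |Q − G| = 33.447.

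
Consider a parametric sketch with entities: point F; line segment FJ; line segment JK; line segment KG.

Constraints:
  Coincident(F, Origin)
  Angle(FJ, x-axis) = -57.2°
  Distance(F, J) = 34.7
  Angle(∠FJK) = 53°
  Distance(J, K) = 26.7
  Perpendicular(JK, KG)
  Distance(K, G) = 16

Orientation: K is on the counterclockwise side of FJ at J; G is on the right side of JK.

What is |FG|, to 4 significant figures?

44.10

F is at the origin; FJ runs at -57.2° with length 34.7, so J = 34.7·(cos -57.2°, sin -57.2°) = (18.80, -29.17). ∠FJK = 53.0°, so JK runs at -57.2° + (180° − 53.0°) = 69.80° from the x-axis; with |JK| = 26.7, K = J + 26.7·(cos 69.80°, sin 69.80°) = (28.02, -4.110). JK ⟂ KG; with |KG| = 16.0 on the right of JK, G = K + 16.0·(0.9385, -0.3453) = (43.03, -9.635). Then |FG| = |G − F| = 44.10.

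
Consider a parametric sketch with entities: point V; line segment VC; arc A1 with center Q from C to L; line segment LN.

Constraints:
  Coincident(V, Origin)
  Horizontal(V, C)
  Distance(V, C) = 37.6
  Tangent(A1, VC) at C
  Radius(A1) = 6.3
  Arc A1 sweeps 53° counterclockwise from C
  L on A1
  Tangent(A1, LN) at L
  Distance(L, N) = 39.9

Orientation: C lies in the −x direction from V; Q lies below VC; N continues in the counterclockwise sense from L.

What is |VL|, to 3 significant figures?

42.7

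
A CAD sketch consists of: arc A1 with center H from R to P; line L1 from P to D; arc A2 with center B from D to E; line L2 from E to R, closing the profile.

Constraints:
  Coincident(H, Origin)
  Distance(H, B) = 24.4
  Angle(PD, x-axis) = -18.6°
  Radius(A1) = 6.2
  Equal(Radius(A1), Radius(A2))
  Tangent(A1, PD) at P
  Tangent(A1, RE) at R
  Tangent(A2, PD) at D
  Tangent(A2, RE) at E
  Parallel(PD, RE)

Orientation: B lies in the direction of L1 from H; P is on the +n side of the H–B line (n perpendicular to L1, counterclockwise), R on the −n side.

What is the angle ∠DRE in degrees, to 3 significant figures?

26.9°

The slot axis is L1's direction at -18.6°, so u = (cos -18.6°, sin -18.6°) = (0.948, -0.319) and n = (−sin -18.6°, cos -18.6°) = (0.319, 0.948). H is at the origin and B lies 24.4 along u from H, so B = 24.4·u = (23.1, -7.78). Tangency of A1 to both parallel lines with radius 6.2 puts P and R at H ± 6.2·n: P = (1.98, 5.88), R = (-1.98, -5.88). Equal radii place D and E the same way about B: D = B + 6.2·n = (25.1, -1.91), E = B − 6.2·n = (21.1, -13.7). Then cos ∠DRE = RD·RE / (|RD||RE|), giving 26.9°.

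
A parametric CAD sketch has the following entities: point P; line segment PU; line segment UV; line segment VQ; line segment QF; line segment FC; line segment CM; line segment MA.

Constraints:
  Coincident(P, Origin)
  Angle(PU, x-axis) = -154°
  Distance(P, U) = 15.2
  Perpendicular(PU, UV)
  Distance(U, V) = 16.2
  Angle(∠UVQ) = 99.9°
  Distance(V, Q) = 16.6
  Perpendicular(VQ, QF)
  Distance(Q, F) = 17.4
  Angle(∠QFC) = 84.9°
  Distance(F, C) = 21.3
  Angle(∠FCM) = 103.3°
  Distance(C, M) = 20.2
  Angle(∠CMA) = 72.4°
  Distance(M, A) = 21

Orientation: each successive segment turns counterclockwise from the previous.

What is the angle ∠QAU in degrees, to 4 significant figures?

115.9°

P is at the origin; PU runs at -154.0° with length 15.2, so U = (-13.66, -6.663). The perpendicularity gives UV at right angles to PU, so UV runs at -64.00°; with |UV| = 16.2, V = (-6.560, -21.22). ∠UVQ = 99.9° gives VQ at 16.10° from the x-axis; with |VQ| = 16.6, Q = (9.389, -16.62). VQ ⟂ QF, so QF runs at 106.1°; with |QF| = 17.4, F = (4.564, 0.09728). ∠QFC = 84.9° gives FC at -158.8° from the x-axis; with |FC| = 21.3, C = (-15.29, -7.605). ∠FCM = 103.3° gives CM at -82.10° from the x-axis; with |CM| = 20.2, M = (-12.52, -27.61). ∠CMA = 72.4° gives MA at 25.50° from the x-axis; with |MA| = 21.0, A = (6.436, -18.57). Then cos ∠QAU = AQ·AU / (|AQ||AU|), giving 115.9°.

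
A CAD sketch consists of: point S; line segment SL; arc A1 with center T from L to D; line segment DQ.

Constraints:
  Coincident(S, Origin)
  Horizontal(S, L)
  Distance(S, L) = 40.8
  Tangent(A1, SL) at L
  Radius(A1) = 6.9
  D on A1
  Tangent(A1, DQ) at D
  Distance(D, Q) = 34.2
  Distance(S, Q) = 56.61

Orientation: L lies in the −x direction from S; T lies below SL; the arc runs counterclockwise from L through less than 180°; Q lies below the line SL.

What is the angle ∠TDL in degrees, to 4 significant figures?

37.23°

S is at the origin; SL is horizontal with |SL| = 40.8 and L on the −x side, so L = (-40.80, 0.000). Tangency of A1 to SL means the radius TL is perpendicular to SL, so T = L + (0, -6.9) = (-40.80, -6.900). Since TD ⟂ DQ (tangency), |TQ| = √(6.9² + 34.2²) = 34.89 regardless of where D sits on A1. So Q lies on both circle(S, 56.61) and circle(T, 34.89); the below-SL intersection is Q = (-38.29, -41.70). D is the foot of the tangent from Q: D = (-47.45, -8.748).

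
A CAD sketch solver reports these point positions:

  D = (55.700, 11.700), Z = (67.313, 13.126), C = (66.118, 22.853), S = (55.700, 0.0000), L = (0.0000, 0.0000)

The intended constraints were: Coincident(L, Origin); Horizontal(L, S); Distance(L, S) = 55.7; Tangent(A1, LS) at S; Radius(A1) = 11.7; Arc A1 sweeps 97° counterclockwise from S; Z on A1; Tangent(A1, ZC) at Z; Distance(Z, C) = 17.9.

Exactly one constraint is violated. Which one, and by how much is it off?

Distance(Z, C) = 17.9 — off by 8.10.

L = (0.00, 0.00) ✓; L.y = 0.00, S.y = 0.00 ✓; |LS| = 55.70 ✓; ∠(DS, SL) = 90.00° ✓; |DS| = 11.70 ✓; bearing(D→Z) − bearing(D→S) = 97.00° ✓; |DZ| = 11.70 ✓; ∠(DZ, ZC) = 90.00° ✓; |ZC| = 9.800 ✗.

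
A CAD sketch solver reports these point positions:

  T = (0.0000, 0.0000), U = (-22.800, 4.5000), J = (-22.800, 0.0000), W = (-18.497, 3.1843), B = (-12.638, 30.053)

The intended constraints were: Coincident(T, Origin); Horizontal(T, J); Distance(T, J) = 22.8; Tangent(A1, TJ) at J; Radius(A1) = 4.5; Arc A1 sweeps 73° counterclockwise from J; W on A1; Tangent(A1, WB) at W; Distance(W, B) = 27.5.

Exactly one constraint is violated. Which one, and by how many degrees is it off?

Tangent(A1, WB) at W — off by 4.70°.

T = (0.00, 0.00) ✓; T.y = 0.00, J.y = 0.00 ✓; |TJ| = 22.80 ✓; ∠(UJ, JT) = 90.00° ✓; |UJ| = 4.500 ✓; bearing(U→W) − bearing(U→J) = 73.00° ✓; |UW| = 4.500 ✓; ∠(UW, WB) = 85.30° ✗; |WB| = 27.50 ✓.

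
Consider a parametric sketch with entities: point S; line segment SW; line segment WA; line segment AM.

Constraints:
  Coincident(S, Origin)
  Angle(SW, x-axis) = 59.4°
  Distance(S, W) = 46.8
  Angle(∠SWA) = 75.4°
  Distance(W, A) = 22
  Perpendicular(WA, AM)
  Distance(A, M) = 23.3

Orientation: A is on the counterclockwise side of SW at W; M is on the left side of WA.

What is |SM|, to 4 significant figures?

24.24

S is at the origin; SW runs at 59.4° with length 46.8, so W = 46.8·(cos 59.4°, sin 59.4°) = (23.82, 40.28). ∠SWA = 75.4°, so WA runs at 59.4° + (180° − 75.4°) = 164.0° from the x-axis; with |WA| = 22.0, A = W + 22.0·(cos 164.0°, sin 164.0°) = (2.675, 46.35). WA ⟂ AM; with |AM| = 23.3 on the left of WA, M = A + 23.3·(-0.2756, -0.9613) = (-3.747, 23.95). Then |SM| = |M − S| = 24.24.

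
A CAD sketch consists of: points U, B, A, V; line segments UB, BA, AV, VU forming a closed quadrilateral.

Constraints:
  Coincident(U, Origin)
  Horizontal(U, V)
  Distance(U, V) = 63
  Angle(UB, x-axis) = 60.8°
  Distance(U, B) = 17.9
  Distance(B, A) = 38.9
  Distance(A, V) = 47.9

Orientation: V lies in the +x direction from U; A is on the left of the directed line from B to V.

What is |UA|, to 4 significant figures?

56.05

Checks: UB at 60.80° ✓; |BA| = 38.90 ✓; |AV| = 47.90 ✓.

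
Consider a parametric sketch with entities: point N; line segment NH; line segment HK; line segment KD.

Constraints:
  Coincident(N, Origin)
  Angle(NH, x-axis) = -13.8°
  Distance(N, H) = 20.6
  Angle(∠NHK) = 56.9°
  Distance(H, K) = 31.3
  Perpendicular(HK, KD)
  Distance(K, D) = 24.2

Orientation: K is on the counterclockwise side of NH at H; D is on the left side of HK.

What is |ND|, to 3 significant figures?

21.2

N is at the origin; NH runs at -13.8° with length 20.6, so H = 20.6·(cos -13.8°, sin -13.8°) = (20.0, -4.91). ∠NHK = 56.9°, so HK runs at -13.8° + (180° − 56.9°) = 109° from the x-axis; with |HK| = 31.3, K = H + 31.3·(cos 109°, sin 109°) = (9.66, 24.6). HK ⟂ KD; with |KD| = 24.2 on the left of HK, D = K + 24.2·(-0.944, -0.331) = (-13.2, 16.6). Then |ND| = |D − N| = 21.2.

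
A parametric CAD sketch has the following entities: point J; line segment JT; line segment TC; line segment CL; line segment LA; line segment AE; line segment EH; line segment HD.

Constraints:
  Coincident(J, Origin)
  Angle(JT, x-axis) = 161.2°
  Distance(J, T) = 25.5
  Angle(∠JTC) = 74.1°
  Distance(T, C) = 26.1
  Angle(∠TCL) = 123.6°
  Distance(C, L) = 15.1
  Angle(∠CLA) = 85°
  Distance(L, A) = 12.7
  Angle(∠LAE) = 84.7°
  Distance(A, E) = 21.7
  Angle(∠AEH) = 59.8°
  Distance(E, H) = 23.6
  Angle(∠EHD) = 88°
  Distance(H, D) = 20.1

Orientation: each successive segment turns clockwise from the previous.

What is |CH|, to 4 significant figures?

12.15

J is at the origin; JT runs at 161.2° with length 25.5, so T = (-24.14, 8.218). ∠JTC = 74.1° gives TC at 55.30° from the x-axis; with |TC| = 26.1, C = (-9.281, 29.68). ∠TCL = 123.6° gives CL at -1.100° from the x-axis; with |CL| = 15.1, L = (5.816, 29.39). ∠CLA = 85.0° gives LA at -96.10° from the x-axis; with |LA| = 12.7, A = (4.466, 16.76). ∠LAE = 84.7° gives AE at 168.6° from the x-axis; with |AE| = 21.7, E = (-16.81, 21.05). ∠AEH = 59.8° gives EH at 48.40° from the x-axis; with |EH| = 23.6, H = (-1.137, 38.69). Then |CH| = |H − C| = 12.15.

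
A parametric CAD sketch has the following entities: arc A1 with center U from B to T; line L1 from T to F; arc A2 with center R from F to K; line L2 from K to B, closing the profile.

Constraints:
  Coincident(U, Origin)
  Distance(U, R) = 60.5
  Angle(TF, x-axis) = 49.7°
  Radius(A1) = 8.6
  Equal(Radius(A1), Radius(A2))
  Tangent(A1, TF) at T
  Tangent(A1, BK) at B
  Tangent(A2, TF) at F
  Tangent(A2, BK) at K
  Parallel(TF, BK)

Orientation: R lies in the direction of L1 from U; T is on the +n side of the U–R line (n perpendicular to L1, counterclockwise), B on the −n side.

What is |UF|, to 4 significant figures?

61.11

The slot axis is L1's direction at 49.7°, so u = (cos 49.7°, sin 49.7°) = (0.6468, 0.7627) and n = (−sin 49.7°, cos 49.7°) = (-0.7627, 0.6468). U is at the origin and R lies 60.5 along u from U, so R = 60.5·u = (39.13, 46.14). Tangency of A1 to both parallel lines with radius 8.6 puts T and B at U ± 8.6·n: T = (-6.559, 5.562), B = (6.559, -5.562). Equal radii place F and K the same way about R: F = R + 8.6·n = (32.57, 51.70), K = R − 8.6·n = (45.69, 40.58). Then |UF| = |F − U| = 61.11.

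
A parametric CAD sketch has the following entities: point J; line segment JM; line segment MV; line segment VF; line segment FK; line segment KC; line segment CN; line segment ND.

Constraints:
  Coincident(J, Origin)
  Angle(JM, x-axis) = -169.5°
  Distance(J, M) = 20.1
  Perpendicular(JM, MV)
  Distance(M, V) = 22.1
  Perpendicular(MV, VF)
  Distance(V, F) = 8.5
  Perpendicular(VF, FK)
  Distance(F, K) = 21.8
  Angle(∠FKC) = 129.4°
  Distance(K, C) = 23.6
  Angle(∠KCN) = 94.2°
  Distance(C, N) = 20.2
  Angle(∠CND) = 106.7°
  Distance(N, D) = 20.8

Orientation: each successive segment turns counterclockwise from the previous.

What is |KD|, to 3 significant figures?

28.1

∠KCN = 94.2° gives CN at -123° from the x-axis; with |CN| = 20.2, N = (-43.0, -7.93). ∠CND = 106.7° gives ND at -49.8° from the x-axis; with |ND| = 20.8, D = (-29.6, -23.8). Then |KD| = |D − K| = 28.1.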